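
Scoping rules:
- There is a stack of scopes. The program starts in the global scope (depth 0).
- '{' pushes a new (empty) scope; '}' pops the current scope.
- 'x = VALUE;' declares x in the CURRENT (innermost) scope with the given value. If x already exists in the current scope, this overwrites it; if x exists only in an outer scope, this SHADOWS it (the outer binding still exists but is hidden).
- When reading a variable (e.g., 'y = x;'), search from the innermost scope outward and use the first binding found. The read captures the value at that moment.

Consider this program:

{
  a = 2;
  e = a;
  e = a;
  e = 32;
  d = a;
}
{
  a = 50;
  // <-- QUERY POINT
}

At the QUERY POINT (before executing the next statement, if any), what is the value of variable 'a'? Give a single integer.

Step 1: enter scope (depth=1)
Step 2: declare a=2 at depth 1
Step 3: declare e=(read a)=2 at depth 1
Step 4: declare e=(read a)=2 at depth 1
Step 5: declare e=32 at depth 1
Step 6: declare d=(read a)=2 at depth 1
Step 7: exit scope (depth=0)
Step 8: enter scope (depth=1)
Step 9: declare a=50 at depth 1
Visible at query point: a=50

Answer: 50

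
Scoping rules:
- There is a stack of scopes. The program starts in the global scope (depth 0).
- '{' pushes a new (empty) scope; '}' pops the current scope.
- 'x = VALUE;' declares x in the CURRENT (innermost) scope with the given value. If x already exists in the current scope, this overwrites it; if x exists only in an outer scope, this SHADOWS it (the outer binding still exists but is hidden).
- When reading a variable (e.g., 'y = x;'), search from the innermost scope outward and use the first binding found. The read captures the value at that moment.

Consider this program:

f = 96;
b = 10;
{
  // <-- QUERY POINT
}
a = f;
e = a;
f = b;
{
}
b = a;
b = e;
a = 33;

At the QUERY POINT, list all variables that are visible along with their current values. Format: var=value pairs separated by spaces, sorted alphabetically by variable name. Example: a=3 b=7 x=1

Answer: b=10 f=96

Derivation:
Step 1: declare f=96 at depth 0
Step 2: declare b=10 at depth 0
Step 3: enter scope (depth=1)
Visible at query point: b=10 f=96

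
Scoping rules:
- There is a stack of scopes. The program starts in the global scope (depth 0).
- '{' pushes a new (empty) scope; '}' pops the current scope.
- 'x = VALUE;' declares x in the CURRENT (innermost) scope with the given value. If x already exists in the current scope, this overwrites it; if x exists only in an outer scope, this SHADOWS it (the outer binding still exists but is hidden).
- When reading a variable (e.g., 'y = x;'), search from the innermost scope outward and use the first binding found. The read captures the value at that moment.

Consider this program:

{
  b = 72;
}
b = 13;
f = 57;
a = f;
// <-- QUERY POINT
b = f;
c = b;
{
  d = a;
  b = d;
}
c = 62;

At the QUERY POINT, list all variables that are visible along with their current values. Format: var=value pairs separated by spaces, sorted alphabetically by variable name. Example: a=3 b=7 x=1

Step 1: enter scope (depth=1)
Step 2: declare b=72 at depth 1
Step 3: exit scope (depth=0)
Step 4: declare b=13 at depth 0
Step 5: declare f=57 at depth 0
Step 6: declare a=(read f)=57 at depth 0
Visible at query point: a=57 b=13 f=57

Answer: a=57 b=13 f=57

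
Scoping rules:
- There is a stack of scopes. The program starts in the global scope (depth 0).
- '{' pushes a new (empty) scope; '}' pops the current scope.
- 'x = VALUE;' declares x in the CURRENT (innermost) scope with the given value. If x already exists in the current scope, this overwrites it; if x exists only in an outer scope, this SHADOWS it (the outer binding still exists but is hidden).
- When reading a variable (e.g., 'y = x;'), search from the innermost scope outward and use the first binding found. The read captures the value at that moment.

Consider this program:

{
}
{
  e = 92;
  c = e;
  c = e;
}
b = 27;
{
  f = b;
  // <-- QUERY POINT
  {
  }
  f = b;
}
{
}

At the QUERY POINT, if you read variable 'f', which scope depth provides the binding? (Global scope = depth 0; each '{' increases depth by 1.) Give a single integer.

Answer: 1

Derivation:
Step 1: enter scope (depth=1)
Step 2: exit scope (depth=0)
Step 3: enter scope (depth=1)
Step 4: declare e=92 at depth 1
Step 5: declare c=(read e)=92 at depth 1
Step 6: declare c=(read e)=92 at depth 1
Step 7: exit scope (depth=0)
Step 8: declare b=27 at depth 0
Step 9: enter scope (depth=1)
Step 10: declare f=(read b)=27 at depth 1
Visible at query point: b=27 f=27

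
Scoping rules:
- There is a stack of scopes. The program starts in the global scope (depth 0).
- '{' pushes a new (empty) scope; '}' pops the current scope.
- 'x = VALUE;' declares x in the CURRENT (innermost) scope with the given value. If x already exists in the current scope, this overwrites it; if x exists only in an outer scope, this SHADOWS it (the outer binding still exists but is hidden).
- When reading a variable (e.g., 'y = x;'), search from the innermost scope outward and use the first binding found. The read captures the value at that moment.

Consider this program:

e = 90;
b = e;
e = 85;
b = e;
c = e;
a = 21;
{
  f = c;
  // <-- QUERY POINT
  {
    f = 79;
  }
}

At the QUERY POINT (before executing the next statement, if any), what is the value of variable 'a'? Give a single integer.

Step 1: declare e=90 at depth 0
Step 2: declare b=(read e)=90 at depth 0
Step 3: declare e=85 at depth 0
Step 4: declare b=(read e)=85 at depth 0
Step 5: declare c=(read e)=85 at depth 0
Step 6: declare a=21 at depth 0
Step 7: enter scope (depth=1)
Step 8: declare f=(read c)=85 at depth 1
Visible at query point: a=21 b=85 c=85 e=85 f=85

Answer: 21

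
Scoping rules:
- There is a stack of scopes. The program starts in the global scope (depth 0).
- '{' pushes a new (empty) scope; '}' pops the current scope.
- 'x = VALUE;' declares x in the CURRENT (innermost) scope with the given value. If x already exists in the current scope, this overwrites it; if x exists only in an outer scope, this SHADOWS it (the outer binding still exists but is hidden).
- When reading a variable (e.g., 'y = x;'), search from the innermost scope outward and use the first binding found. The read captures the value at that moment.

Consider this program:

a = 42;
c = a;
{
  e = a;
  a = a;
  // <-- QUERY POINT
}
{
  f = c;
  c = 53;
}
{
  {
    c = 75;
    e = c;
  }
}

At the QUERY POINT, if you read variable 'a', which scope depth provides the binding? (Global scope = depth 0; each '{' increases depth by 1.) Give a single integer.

Answer: 1

Derivation:
Step 1: declare a=42 at depth 0
Step 2: declare c=(read a)=42 at depth 0
Step 3: enter scope (depth=1)
Step 4: declare e=(read a)=42 at depth 1
Step 5: declare a=(read a)=42 at depth 1
Visible at query point: a=42 c=42 e=42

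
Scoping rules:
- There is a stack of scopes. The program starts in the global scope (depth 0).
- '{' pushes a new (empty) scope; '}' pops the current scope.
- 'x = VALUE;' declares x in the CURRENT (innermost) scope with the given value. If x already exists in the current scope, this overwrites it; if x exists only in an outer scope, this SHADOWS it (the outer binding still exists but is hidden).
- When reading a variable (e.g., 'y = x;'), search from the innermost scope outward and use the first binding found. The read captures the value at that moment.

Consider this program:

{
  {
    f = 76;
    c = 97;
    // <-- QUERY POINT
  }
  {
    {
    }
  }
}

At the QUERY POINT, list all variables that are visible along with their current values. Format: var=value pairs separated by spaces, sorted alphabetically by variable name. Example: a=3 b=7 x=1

Step 1: enter scope (depth=1)
Step 2: enter scope (depth=2)
Step 3: declare f=76 at depth 2
Step 4: declare c=97 at depth 2
Visible at query point: c=97 f=76

Answer: c=97 f=76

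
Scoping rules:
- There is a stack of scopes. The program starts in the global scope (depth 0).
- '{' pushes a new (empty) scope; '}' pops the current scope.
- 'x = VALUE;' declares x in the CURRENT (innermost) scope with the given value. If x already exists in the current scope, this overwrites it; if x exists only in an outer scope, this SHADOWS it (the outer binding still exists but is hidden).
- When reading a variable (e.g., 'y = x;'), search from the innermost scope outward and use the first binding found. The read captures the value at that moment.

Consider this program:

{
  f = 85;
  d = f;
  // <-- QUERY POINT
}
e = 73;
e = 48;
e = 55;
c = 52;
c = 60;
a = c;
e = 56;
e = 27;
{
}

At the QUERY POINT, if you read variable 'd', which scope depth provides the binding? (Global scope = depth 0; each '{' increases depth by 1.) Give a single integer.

Answer: 1

Derivation:
Step 1: enter scope (depth=1)
Step 2: declare f=85 at depth 1
Step 3: declare d=(read f)=85 at depth 1
Visible at query point: d=85 f=85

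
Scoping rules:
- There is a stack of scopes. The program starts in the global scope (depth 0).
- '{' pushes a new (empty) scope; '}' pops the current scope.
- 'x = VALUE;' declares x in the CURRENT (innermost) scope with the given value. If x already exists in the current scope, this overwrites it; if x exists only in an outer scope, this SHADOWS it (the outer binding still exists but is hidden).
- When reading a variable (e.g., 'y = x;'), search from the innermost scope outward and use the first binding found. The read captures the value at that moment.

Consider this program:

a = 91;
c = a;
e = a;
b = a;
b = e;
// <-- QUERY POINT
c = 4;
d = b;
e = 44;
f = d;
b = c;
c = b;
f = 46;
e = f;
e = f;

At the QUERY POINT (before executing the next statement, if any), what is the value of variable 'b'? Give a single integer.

Answer: 91

Derivation:
Step 1: declare a=91 at depth 0
Step 2: declare c=(read a)=91 at depth 0
Step 3: declare e=(read a)=91 at depth 0
Step 4: declare b=(read a)=91 at depth 0
Step 5: declare b=(read e)=91 at depth 0
Visible at query point: a=91 b=91 c=91 e=91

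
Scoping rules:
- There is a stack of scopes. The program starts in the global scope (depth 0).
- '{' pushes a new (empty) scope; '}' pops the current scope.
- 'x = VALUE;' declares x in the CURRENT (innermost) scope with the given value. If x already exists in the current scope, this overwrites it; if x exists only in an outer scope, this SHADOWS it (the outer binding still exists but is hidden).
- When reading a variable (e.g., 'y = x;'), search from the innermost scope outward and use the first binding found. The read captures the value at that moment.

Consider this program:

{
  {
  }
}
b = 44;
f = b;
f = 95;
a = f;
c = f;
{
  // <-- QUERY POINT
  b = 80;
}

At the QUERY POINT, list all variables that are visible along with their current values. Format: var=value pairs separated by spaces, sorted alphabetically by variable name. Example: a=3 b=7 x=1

Step 1: enter scope (depth=1)
Step 2: enter scope (depth=2)
Step 3: exit scope (depth=1)
Step 4: exit scope (depth=0)
Step 5: declare b=44 at depth 0
Step 6: declare f=(read b)=44 at depth 0
Step 7: declare f=95 at depth 0
Step 8: declare a=(read f)=95 at depth 0
Step 9: declare c=(read f)=95 at depth 0
Step 10: enter scope (depth=1)
Visible at query point: a=95 b=44 c=95 f=95

Answer: a=95 b=44 c=95 f=95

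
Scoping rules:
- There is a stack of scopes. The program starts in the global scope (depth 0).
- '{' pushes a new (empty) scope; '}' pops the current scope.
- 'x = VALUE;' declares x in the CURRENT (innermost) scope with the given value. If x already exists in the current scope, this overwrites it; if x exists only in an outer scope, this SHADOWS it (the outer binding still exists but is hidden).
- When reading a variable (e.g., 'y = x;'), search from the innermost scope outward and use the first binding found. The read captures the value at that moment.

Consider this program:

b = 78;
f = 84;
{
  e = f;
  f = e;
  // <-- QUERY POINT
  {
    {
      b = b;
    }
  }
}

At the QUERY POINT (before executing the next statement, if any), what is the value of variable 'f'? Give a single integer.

Step 1: declare b=78 at depth 0
Step 2: declare f=84 at depth 0
Step 3: enter scope (depth=1)
Step 4: declare e=(read f)=84 at depth 1
Step 5: declare f=(read e)=84 at depth 1
Visible at query point: b=78 e=84 f=84

Answer: 84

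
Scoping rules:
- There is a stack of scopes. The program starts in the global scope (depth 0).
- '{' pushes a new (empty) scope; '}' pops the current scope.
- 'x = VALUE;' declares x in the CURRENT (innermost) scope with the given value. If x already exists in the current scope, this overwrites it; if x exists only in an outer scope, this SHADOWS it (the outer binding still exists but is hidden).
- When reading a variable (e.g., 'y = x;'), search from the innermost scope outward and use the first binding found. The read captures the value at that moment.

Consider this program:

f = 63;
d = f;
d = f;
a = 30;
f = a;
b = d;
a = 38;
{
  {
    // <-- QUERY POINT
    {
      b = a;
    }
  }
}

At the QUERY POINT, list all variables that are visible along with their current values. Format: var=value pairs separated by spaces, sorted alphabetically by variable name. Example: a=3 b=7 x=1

Step 1: declare f=63 at depth 0
Step 2: declare d=(read f)=63 at depth 0
Step 3: declare d=(read f)=63 at depth 0
Step 4: declare a=30 at depth 0
Step 5: declare f=(read a)=30 at depth 0
Step 6: declare b=(read d)=63 at depth 0
Step 7: declare a=38 at depth 0
Step 8: enter scope (depth=1)
Step 9: enter scope (depth=2)
Visible at query point: a=38 b=63 d=63 f=30

Answer: a=38 b=63 d=63 f=30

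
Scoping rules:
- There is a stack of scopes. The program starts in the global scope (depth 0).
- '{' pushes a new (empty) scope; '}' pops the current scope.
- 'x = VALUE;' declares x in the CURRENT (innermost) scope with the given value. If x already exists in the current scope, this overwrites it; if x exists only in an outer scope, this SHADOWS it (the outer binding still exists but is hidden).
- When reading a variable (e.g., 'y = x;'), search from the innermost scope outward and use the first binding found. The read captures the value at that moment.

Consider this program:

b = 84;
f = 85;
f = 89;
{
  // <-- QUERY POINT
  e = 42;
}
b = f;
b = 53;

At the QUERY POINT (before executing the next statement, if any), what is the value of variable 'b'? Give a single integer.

Answer: 84

Derivation:
Step 1: declare b=84 at depth 0
Step 2: declare f=85 at depth 0
Step 3: declare f=89 at depth 0
Step 4: enter scope (depth=1)
Visible at query point: b=84 f=89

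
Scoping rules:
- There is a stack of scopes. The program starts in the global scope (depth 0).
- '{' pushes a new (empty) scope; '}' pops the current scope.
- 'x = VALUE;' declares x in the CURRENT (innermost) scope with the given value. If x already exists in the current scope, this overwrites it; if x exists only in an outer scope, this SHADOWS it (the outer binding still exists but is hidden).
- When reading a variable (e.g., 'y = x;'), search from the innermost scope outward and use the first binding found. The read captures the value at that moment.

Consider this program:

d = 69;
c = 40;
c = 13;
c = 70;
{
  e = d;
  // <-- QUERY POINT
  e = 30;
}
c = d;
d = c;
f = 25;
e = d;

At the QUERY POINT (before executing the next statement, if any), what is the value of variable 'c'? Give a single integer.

Answer: 70

Derivation:
Step 1: declare d=69 at depth 0
Step 2: declare c=40 at depth 0
Step 3: declare c=13 at depth 0
Step 4: declare c=70 at depth 0
Step 5: enter scope (depth=1)
Step 6: declare e=(read d)=69 at depth 1
Visible at query point: c=70 d=69 e=69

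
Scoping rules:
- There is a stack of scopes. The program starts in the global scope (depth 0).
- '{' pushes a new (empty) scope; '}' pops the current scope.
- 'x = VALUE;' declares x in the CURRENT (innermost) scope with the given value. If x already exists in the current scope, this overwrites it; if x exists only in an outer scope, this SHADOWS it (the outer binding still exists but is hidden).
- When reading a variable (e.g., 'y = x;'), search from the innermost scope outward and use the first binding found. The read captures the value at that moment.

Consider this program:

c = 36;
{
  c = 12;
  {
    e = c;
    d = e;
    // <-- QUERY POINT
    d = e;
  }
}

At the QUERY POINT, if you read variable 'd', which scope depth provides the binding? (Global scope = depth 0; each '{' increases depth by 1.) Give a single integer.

Answer: 2

Derivation:
Step 1: declare c=36 at depth 0
Step 2: enter scope (depth=1)
Step 3: declare c=12 at depth 1
Step 4: enter scope (depth=2)
Step 5: declare e=(read c)=12 at depth 2
Step 6: declare d=(read e)=12 at depth 2
Visible at query point: c=12 d=12 e=12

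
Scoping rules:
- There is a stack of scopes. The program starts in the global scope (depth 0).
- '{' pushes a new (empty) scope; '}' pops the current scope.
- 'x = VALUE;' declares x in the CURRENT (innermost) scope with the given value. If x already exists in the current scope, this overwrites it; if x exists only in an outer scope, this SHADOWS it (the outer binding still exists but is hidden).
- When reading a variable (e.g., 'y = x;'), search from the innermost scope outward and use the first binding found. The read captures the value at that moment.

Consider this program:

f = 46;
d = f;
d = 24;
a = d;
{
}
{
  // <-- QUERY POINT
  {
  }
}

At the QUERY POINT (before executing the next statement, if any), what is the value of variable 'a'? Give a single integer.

Answer: 24

Derivation:
Step 1: declare f=46 at depth 0
Step 2: declare d=(read f)=46 at depth 0
Step 3: declare d=24 at depth 0
Step 4: declare a=(read d)=24 at depth 0
Step 5: enter scope (depth=1)
Step 6: exit scope (depth=0)
Step 7: enter scope (depth=1)
Visible at query point: a=24 d=24 f=46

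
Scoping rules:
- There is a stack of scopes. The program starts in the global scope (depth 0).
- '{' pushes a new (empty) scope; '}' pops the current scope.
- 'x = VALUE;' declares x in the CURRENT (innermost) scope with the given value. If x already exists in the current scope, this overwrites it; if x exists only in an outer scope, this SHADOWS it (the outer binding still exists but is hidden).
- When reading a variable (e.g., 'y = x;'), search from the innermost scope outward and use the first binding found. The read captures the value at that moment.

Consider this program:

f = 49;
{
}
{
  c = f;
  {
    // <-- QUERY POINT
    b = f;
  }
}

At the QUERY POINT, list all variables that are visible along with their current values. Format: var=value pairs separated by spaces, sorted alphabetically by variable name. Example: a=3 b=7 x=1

Step 1: declare f=49 at depth 0
Step 2: enter scope (depth=1)
Step 3: exit scope (depth=0)
Step 4: enter scope (depth=1)
Step 5: declare c=(read f)=49 at depth 1
Step 6: enter scope (depth=2)
Visible at query point: c=49 f=49

Answer: c=49 f=49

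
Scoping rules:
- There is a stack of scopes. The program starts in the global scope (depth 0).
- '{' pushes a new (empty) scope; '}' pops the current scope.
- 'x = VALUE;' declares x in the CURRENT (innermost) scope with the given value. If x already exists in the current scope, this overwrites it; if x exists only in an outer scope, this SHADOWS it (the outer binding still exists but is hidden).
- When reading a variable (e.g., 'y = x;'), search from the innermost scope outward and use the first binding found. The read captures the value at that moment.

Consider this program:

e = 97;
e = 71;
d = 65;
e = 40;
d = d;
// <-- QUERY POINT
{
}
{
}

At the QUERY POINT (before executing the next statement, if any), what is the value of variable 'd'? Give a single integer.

Answer: 65

Derivation:
Step 1: declare e=97 at depth 0
Step 2: declare e=71 at depth 0
Step 3: declare d=65 at depth 0
Step 4: declare e=40 at depth 0
Step 5: declare d=(read d)=65 at depth 0
Visible at query point: d=65 e=40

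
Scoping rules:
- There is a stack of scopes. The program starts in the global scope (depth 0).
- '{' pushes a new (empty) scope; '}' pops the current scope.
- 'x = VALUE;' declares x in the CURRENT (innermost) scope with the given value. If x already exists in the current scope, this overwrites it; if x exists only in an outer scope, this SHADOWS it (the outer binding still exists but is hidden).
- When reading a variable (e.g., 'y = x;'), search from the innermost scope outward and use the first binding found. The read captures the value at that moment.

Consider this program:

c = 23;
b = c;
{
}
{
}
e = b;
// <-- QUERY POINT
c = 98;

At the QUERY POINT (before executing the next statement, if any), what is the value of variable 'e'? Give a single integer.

Step 1: declare c=23 at depth 0
Step 2: declare b=(read c)=23 at depth 0
Step 3: enter scope (depth=1)
Step 4: exit scope (depth=0)
Step 5: enter scope (depth=1)
Step 6: exit scope (depth=0)
Step 7: declare e=(read b)=23 at depth 0
Visible at query point: b=23 c=23 e=23

Answer: 23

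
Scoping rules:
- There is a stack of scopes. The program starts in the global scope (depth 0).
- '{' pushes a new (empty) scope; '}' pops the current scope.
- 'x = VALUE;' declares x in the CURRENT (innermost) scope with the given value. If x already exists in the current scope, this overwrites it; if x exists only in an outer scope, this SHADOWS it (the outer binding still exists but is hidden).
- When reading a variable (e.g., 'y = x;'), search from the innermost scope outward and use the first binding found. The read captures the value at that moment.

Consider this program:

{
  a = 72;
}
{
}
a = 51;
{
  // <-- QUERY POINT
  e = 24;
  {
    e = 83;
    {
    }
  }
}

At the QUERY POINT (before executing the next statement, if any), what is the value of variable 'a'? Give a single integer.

Answer: 51

Derivation:
Step 1: enter scope (depth=1)
Step 2: declare a=72 at depth 1
Step 3: exit scope (depth=0)
Step 4: enter scope (depth=1)
Step 5: exit scope (depth=0)
Step 6: declare a=51 at depth 0
Step 7: enter scope (depth=1)
Visible at query point: a=51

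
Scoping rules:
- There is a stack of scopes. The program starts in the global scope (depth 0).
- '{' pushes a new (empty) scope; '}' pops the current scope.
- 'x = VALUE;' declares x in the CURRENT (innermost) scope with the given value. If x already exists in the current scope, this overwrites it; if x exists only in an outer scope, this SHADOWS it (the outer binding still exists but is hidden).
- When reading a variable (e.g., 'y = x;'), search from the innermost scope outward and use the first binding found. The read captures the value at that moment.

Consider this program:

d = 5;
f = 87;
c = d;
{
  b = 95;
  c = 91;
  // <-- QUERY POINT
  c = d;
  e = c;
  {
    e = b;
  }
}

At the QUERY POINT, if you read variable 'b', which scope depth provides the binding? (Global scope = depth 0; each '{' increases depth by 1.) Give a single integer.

Answer: 1

Derivation:
Step 1: declare d=5 at depth 0
Step 2: declare f=87 at depth 0
Step 3: declare c=(read d)=5 at depth 0
Step 4: enter scope (depth=1)
Step 5: declare b=95 at depth 1
Step 6: declare c=91 at depth 1
Visible at query point: b=95 c=91 d=5 f=87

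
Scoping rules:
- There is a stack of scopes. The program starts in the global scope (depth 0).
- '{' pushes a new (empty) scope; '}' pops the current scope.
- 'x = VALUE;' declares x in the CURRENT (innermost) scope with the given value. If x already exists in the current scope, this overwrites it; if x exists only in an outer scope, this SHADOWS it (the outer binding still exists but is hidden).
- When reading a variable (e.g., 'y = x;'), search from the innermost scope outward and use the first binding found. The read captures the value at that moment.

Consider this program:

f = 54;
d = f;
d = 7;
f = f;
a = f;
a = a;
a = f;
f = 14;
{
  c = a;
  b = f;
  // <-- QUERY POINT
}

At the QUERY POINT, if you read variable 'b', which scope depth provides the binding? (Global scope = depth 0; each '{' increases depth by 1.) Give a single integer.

Step 1: declare f=54 at depth 0
Step 2: declare d=(read f)=54 at depth 0
Step 3: declare d=7 at depth 0
Step 4: declare f=(read f)=54 at depth 0
Step 5: declare a=(read f)=54 at depth 0
Step 6: declare a=(read a)=54 at depth 0
Step 7: declare a=(read f)=54 at depth 0
Step 8: declare f=14 at depth 0
Step 9: enter scope (depth=1)
Step 10: declare c=(read a)=54 at depth 1
Step 11: declare b=(read f)=14 at depth 1
Visible at query point: a=54 b=14 c=54 d=7 f=14

Answer: 1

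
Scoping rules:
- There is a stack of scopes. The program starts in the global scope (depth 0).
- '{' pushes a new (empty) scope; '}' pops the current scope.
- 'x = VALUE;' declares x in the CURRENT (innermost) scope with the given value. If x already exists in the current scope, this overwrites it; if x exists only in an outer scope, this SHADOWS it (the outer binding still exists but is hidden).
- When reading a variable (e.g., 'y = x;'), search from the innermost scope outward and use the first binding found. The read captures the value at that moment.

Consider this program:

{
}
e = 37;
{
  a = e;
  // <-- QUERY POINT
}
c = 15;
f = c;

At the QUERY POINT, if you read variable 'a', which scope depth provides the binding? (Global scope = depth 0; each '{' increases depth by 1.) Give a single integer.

Step 1: enter scope (depth=1)
Step 2: exit scope (depth=0)
Step 3: declare e=37 at depth 0
Step 4: enter scope (depth=1)
Step 5: declare a=(read e)=37 at depth 1
Visible at query point: a=37 e=37

Answer: 1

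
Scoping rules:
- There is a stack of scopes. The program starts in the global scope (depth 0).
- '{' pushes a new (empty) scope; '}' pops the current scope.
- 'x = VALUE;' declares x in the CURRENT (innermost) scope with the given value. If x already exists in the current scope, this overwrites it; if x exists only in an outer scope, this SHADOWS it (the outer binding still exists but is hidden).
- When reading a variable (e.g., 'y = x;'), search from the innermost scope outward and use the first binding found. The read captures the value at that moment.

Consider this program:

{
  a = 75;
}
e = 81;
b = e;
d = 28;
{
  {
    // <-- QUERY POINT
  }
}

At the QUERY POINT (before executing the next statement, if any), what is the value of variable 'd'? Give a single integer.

Answer: 28

Derivation:
Step 1: enter scope (depth=1)
Step 2: declare a=75 at depth 1
Step 3: exit scope (depth=0)
Step 4: declare e=81 at depth 0
Step 5: declare b=(read e)=81 at depth 0
Step 6: declare d=28 at depth 0
Step 7: enter scope (depth=1)
Step 8: enter scope (depth=2)
Visible at query point: b=81 d=28 e=81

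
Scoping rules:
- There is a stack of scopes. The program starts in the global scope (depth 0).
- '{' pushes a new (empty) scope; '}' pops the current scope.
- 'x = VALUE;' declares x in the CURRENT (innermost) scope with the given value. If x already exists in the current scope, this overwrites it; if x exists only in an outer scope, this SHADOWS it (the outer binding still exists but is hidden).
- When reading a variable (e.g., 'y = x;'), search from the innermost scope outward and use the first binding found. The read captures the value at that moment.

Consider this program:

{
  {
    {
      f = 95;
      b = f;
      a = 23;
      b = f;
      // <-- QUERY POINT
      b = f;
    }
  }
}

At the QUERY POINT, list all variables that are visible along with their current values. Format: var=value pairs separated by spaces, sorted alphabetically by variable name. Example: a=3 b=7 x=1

Step 1: enter scope (depth=1)
Step 2: enter scope (depth=2)
Step 3: enter scope (depth=3)
Step 4: declare f=95 at depth 3
Step 5: declare b=(read f)=95 at depth 3
Step 6: declare a=23 at depth 3
Step 7: declare b=(read f)=95 at depth 3
Visible at query point: a=23 b=95 f=95

Answer: a=23 b=95 f=95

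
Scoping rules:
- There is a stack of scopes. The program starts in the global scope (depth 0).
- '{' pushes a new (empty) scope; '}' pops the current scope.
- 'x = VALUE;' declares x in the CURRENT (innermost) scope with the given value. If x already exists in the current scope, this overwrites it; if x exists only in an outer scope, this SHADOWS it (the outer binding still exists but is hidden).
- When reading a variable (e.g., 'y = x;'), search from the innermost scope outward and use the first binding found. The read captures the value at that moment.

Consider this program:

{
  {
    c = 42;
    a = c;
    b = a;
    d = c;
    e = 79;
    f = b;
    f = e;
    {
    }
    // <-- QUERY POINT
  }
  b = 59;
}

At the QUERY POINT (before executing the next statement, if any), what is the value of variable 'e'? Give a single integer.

Step 1: enter scope (depth=1)
Step 2: enter scope (depth=2)
Step 3: declare c=42 at depth 2
Step 4: declare a=(read c)=42 at depth 2
Step 5: declare b=(read a)=42 at depth 2
Step 6: declare d=(read c)=42 at depth 2
Step 7: declare e=79 at depth 2
Step 8: declare f=(read b)=42 at depth 2
Step 9: declare f=(read e)=79 at depth 2
Step 10: enter scope (depth=3)
Step 11: exit scope (depth=2)
Visible at query point: a=42 b=42 c=42 d=42 e=79 f=79

Answer: 79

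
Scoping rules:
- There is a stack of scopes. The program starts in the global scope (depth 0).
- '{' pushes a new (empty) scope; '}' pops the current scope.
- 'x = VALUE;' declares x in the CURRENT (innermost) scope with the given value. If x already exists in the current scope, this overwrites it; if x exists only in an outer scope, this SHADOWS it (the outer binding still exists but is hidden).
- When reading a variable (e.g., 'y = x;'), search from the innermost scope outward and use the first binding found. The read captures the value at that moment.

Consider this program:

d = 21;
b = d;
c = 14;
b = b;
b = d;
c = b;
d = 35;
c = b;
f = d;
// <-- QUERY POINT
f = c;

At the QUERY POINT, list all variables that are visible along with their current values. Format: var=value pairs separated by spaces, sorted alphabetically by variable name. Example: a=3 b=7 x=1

Step 1: declare d=21 at depth 0
Step 2: declare b=(read d)=21 at depth 0
Step 3: declare c=14 at depth 0
Step 4: declare b=(read b)=21 at depth 0
Step 5: declare b=(read d)=21 at depth 0
Step 6: declare c=(read b)=21 at depth 0
Step 7: declare d=35 at depth 0
Step 8: declare c=(read b)=21 at depth 0
Step 9: declare f=(read d)=35 at depth 0
Visible at query point: b=21 c=21 d=35 f=35

Answer: b=21 c=21 d=35 f=35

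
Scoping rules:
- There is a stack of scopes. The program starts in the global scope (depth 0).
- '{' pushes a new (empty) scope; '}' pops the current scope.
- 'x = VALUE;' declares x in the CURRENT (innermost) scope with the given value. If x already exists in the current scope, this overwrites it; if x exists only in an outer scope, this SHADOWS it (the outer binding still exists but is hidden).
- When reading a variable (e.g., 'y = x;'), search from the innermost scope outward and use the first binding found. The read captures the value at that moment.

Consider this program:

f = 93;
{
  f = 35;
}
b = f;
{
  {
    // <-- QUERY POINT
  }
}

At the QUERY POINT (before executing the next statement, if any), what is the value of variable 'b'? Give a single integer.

Answer: 93

Derivation:
Step 1: declare f=93 at depth 0
Step 2: enter scope (depth=1)
Step 3: declare f=35 at depth 1
Step 4: exit scope (depth=0)
Step 5: declare b=(read f)=93 at depth 0
Step 6: enter scope (depth=1)
Step 7: enter scope (depth=2)
Visible at query point: b=93 f=93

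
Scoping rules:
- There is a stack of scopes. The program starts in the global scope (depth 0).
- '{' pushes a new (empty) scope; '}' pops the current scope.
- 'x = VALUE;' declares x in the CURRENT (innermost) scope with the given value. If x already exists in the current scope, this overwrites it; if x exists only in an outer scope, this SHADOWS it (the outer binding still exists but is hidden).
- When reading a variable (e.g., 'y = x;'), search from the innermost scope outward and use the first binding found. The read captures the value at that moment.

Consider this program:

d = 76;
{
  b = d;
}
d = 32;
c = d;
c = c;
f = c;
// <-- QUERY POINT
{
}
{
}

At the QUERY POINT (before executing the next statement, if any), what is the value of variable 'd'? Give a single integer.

Answer: 32

Derivation:
Step 1: declare d=76 at depth 0
Step 2: enter scope (depth=1)
Step 3: declare b=(read d)=76 at depth 1
Step 4: exit scope (depth=0)
Step 5: declare d=32 at depth 0
Step 6: declare c=(read d)=32 at depth 0
Step 7: declare c=(read c)=32 at depth 0
Step 8: declare f=(read c)=32 at depth 0
Visible at query point: c=32 d=32 f=32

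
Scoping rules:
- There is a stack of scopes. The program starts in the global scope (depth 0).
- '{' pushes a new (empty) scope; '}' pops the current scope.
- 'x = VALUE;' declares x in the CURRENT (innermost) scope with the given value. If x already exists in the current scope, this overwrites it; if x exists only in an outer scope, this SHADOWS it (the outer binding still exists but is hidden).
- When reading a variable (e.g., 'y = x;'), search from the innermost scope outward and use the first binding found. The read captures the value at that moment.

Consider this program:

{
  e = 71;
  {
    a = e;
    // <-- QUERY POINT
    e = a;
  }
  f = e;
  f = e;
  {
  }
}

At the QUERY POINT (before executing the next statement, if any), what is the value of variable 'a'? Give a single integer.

Step 1: enter scope (depth=1)
Step 2: declare e=71 at depth 1
Step 3: enter scope (depth=2)
Step 4: declare a=(read e)=71 at depth 2
Visible at query point: a=71 e=71

Answer: 71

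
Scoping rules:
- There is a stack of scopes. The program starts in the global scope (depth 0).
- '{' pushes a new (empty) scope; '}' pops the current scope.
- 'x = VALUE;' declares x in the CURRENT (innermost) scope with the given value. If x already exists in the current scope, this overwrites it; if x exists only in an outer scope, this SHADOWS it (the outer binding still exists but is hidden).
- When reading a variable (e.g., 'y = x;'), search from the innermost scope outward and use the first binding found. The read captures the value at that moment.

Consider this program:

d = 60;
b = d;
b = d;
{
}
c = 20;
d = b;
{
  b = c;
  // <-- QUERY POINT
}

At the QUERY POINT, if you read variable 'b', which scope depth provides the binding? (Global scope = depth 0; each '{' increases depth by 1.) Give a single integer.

Step 1: declare d=60 at depth 0
Step 2: declare b=(read d)=60 at depth 0
Step 3: declare b=(read d)=60 at depth 0
Step 4: enter scope (depth=1)
Step 5: exit scope (depth=0)
Step 6: declare c=20 at depth 0
Step 7: declare d=(read b)=60 at depth 0
Step 8: enter scope (depth=1)
Step 9: declare b=(read c)=20 at depth 1
Visible at query point: b=20 c=20 d=60

Answer: 1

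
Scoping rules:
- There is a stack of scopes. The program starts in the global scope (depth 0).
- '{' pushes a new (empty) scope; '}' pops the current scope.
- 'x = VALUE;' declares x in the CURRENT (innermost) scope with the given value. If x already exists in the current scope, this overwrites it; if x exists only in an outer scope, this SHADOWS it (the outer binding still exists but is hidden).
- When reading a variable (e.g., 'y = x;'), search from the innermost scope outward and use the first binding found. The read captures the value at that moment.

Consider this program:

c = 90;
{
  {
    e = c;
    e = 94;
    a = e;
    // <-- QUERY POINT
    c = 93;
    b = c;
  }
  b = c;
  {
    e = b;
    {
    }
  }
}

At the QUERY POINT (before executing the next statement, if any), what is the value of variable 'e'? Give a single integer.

Answer: 94

Derivation:
Step 1: declare c=90 at depth 0
Step 2: enter scope (depth=1)
Step 3: enter scope (depth=2)
Step 4: declare e=(read c)=90 at depth 2
Step 5: declare e=94 at depth 2
Step 6: declare a=(read e)=94 at depth 2
Visible at query point: a=94 c=90 e=94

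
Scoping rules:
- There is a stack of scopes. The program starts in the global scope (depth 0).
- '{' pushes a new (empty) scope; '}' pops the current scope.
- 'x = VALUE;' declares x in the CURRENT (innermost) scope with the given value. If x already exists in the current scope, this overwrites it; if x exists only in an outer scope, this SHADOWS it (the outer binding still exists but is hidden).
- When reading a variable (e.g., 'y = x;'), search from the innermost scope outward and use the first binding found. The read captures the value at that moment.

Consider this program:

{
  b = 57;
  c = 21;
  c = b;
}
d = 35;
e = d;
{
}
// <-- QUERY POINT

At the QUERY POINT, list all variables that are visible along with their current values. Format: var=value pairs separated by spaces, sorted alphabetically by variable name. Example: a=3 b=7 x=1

Step 1: enter scope (depth=1)
Step 2: declare b=57 at depth 1
Step 3: declare c=21 at depth 1
Step 4: declare c=(read b)=57 at depth 1
Step 5: exit scope (depth=0)
Step 6: declare d=35 at depth 0
Step 7: declare e=(read d)=35 at depth 0
Step 8: enter scope (depth=1)
Step 9: exit scope (depth=0)
Visible at query point: d=35 e=35

Answer: d=35 e=35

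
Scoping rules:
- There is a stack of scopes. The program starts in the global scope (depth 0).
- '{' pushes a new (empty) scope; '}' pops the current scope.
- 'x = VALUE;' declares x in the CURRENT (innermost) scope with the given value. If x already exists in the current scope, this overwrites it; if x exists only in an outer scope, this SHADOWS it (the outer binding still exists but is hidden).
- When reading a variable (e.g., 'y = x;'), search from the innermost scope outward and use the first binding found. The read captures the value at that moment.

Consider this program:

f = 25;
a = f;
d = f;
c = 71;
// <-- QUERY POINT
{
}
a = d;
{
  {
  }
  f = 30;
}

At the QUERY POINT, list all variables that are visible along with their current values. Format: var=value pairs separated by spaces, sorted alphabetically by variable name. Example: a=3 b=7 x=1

Answer: a=25 c=71 d=25 f=25

Derivation:
Step 1: declare f=25 at depth 0
Step 2: declare a=(read f)=25 at depth 0
Step 3: declare d=(read f)=25 at depth 0
Step 4: declare c=71 at depth 0
Visible at query point: a=25 c=71 d=25 f=25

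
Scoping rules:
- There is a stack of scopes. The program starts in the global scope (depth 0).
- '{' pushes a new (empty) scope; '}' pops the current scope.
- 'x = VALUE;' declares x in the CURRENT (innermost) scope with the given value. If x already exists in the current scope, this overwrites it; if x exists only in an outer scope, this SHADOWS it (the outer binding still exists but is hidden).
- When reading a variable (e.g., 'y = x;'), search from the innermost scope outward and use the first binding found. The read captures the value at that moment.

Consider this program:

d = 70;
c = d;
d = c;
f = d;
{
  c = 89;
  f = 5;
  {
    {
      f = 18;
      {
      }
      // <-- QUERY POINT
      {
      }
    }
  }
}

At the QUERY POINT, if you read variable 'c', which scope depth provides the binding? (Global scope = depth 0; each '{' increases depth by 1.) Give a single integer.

Answer: 1

Derivation:
Step 1: declare d=70 at depth 0
Step 2: declare c=(read d)=70 at depth 0
Step 3: declare d=(read c)=70 at depth 0
Step 4: declare f=(read d)=70 at depth 0
Step 5: enter scope (depth=1)
Step 6: declare c=89 at depth 1
Step 7: declare f=5 at depth 1
Step 8: enter scope (depth=2)
Step 9: enter scope (depth=3)
Step 10: declare f=18 at depth 3
Step 11: enter scope (depth=4)
Step 12: exit scope (depth=3)
Visible at query point: c=89 d=70 f=18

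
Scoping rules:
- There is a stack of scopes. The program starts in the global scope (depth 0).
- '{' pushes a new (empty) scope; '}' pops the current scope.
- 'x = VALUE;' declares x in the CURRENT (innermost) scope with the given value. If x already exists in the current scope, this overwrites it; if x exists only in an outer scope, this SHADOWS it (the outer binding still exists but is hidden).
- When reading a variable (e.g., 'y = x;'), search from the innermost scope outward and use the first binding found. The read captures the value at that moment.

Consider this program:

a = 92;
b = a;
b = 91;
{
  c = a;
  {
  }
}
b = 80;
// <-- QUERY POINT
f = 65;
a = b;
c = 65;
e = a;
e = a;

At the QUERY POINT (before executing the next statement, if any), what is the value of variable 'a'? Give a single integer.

Step 1: declare a=92 at depth 0
Step 2: declare b=(read a)=92 at depth 0
Step 3: declare b=91 at depth 0
Step 4: enter scope (depth=1)
Step 5: declare c=(read a)=92 at depth 1
Step 6: enter scope (depth=2)
Step 7: exit scope (depth=1)
Step 8: exit scope (depth=0)
Step 9: declare b=80 at depth 0
Visible at query point: a=92 b=80

Answer: 92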